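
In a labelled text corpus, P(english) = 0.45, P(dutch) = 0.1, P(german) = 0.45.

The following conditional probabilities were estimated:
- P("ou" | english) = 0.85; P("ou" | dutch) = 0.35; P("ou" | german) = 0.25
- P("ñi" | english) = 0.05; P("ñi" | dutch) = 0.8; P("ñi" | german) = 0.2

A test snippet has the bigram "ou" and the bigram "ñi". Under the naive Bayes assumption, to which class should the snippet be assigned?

dutch

english: 0.45 × 0.85 × 0.05 = 0.019125
dutch: 0.1 × 0.35 × 0.8 = 0.028
german: 0.45 × 0.25 × 0.2 = 0.0225
Highest score → dutch.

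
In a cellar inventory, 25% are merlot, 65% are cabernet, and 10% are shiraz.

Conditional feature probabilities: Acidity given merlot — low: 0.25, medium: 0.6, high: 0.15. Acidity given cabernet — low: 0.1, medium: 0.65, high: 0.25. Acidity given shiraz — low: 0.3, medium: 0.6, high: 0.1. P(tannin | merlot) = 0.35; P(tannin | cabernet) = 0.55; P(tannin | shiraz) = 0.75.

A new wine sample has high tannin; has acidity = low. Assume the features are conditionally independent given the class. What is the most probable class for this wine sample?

merlot: 0.25 × 0.25 × 0.35 = 0.021875
cabernet: 0.65 × 0.1 × 0.55 = 0.03575
shiraz: 0.1 × 0.3 × 0.75 = 0.0225
Highest score → cabernet.

cabernet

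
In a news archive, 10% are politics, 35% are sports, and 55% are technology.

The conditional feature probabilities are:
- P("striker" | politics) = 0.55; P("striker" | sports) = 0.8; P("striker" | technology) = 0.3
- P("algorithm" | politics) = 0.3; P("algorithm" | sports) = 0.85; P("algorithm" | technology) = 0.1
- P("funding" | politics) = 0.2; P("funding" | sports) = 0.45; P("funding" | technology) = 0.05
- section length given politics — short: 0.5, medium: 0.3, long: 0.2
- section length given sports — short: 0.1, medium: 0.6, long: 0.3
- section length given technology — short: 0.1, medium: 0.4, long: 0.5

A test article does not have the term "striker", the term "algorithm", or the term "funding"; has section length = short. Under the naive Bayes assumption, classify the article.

technology

politics: 0.1 × (1−0.55) × (1−0.3) × (1−0.2) × 0.5 = 0.0126
sports: 0.35 × (1−0.8) × (1−0.85) × (1−0.45) × 0.1 = 0.0005775
technology: 0.55 × (1−0.3) × (1−0.1) × (1−0.05) × 0.1 = 0.0329175
Highest score → technology.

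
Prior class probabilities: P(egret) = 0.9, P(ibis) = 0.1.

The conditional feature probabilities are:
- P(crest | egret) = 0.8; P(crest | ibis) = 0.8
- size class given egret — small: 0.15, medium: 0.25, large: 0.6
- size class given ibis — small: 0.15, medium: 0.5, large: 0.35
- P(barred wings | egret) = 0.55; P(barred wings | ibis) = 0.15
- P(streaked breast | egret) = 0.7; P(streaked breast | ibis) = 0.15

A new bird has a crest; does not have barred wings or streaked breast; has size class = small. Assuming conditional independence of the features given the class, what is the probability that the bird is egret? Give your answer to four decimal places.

0.6271

egret: 0.9 × 0.8 × 0.15 × (1−0.55) × (1−0.7) = 0.01458
ibis: 0.1 × 0.8 × 0.15 × (1−0.15) × (1−0.15) = 0.00867
P(egret | x) = 0.01458 / 0.02325 ≈ 0.6271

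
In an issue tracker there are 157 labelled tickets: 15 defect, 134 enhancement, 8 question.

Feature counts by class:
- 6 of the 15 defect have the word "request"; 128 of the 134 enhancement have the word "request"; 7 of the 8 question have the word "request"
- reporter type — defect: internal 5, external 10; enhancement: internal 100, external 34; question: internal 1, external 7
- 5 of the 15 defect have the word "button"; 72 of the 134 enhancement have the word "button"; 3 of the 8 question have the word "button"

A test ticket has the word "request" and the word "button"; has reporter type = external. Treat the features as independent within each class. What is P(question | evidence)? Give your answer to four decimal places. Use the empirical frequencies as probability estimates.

defect: (15/157) × (6/15) × (10/15) × (5/15) ≈ 0.00849257
enhancement: (134/157) × (128/134) × (34/134) × (72/134) ≈ 0.111151
question: (8/157) × (7/8) × (7/8) × (3/8) ≈ 0.0146298
P(question | x) = 0.0146298 / 0.13427337 ≈ 0.1090

0.1090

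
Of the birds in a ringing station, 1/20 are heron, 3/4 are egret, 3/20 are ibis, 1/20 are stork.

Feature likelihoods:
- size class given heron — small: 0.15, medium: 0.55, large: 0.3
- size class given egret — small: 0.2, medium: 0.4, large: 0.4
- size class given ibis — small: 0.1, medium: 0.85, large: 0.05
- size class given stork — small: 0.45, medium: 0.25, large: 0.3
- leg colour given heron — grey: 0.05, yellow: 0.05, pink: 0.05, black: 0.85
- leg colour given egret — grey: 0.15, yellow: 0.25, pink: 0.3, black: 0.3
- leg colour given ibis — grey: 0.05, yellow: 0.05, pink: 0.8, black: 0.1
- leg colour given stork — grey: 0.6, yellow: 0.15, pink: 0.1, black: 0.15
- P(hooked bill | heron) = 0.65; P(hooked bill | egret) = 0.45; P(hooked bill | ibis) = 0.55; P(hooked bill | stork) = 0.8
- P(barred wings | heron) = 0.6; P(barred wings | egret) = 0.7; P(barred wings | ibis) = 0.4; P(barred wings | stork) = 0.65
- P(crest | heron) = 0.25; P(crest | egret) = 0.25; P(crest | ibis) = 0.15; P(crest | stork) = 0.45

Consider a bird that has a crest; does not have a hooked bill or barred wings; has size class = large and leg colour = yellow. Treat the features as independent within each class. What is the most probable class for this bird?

egret

heron: 0.05 × 0.3 × 0.05 × (1−0.65) × (1−0.6) × 0.25 = 0.00002625
egret: 0.75 × 0.4 × 0.25 × (1−0.45) × (1−0.7) × 0.25 = 0.00309375
ibis: 0.15 × 0.05 × 0.05 × (1−0.55) × (1−0.4) × 0.15 = 0.0000151875
stork: 0.05 × 0.3 × 0.15 × (1−0.8) × (1−0.65) × 0.45 = 0.000070875
Highest score → egret.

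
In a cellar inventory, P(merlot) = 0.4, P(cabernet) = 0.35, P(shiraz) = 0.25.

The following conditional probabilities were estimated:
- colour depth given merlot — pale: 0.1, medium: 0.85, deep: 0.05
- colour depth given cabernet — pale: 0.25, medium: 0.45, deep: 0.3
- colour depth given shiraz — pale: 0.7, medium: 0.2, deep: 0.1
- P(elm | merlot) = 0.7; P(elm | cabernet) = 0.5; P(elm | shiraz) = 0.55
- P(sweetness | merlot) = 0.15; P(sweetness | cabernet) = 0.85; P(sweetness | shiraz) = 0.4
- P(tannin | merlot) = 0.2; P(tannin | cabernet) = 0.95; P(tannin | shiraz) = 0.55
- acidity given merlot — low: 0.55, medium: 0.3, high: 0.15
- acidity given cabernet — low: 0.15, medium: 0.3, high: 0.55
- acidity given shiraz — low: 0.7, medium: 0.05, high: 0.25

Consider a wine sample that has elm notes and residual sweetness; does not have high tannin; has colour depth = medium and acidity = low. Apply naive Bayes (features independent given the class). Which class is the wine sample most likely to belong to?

merlot: 0.4 × 0.85 × 0.7 × 0.15 × (1−0.2) × 0.55 = 0.015708
cabernet: 0.35 × 0.45 × 0.5 × 0.85 × (1−0.95) × 0.15 = 0.00050203125
shiraz: 0.25 × 0.2 × 0.55 × 0.4 × (1−0.55) × 0.7 = 0.003465
Highest score → merlot.

merlot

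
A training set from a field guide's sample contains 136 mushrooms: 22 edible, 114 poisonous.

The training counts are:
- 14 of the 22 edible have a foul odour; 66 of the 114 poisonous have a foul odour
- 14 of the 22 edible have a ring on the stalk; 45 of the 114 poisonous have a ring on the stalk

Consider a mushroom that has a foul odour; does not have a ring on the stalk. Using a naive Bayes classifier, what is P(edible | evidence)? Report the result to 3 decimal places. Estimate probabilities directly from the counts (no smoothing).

edible: (22/136) × (14/22) × (8/22) ≈ 0.0374332
poisonous: (114/136) × (66/114) × (69/114) ≈ 0.293731
P(edible | x) = 0.0374332 / 0.3311642 ≈ 0.113

0.113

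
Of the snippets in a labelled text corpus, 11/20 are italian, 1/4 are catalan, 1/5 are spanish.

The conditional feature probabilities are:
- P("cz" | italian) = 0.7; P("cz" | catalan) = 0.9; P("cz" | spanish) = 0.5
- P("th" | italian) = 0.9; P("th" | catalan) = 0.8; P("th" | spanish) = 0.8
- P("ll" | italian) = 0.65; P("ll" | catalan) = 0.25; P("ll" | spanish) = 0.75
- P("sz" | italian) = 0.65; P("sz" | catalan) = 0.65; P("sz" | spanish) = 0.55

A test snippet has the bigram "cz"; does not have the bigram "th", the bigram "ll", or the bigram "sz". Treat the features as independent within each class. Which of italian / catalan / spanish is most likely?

catalan

italian: 0.55 × 0.7 × (1−0.9) × (1−0.65) × (1−0.65) = 0.00471625
catalan: 0.25 × 0.9 × (1−0.8) × (1−0.25) × (1−0.65) = 0.0118125
spanish: 0.2 × 0.5 × (1−0.8) × (1−0.75) × (1−0.55) = 0.00225
Highest score → catalan.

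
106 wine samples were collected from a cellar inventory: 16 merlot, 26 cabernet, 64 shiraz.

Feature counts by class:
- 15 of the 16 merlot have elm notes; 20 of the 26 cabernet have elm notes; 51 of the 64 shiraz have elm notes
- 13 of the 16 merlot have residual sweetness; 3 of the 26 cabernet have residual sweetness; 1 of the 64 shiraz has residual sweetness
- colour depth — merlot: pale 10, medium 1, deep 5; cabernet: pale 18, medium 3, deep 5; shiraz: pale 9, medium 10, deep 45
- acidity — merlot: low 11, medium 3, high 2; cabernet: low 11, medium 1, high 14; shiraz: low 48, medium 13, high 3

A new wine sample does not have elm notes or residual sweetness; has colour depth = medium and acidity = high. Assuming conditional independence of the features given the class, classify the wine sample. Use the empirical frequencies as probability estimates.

merlot: (16/106) × (1/16) × (3/16) × (1/16) × (2/16) ≈ 0.0000138193
cabernet: (26/106) × (6/26) × (23/26) × (3/26) × (14/26) ≈ 0.00311102
shiraz: (64/106) × (13/64) × (63/64) × (10/64) × (3/64) ≈ 0.000884218
Highest score → cabernet.

cabernet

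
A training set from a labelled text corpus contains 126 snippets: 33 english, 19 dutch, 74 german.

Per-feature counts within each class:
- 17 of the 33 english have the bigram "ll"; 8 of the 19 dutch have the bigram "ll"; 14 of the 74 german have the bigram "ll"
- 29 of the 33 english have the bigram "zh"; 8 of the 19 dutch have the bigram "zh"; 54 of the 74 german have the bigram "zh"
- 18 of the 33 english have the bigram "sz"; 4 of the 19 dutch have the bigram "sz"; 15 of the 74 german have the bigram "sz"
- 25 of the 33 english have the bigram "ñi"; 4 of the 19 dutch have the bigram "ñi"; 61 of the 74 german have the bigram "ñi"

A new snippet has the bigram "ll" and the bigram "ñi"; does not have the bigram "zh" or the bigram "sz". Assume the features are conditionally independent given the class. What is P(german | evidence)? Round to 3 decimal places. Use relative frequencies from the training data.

english: (33/126) × (17/33) × (4/33) × (15/33) × (25/33) ≈ 0.00563155
dutch: (19/126) × (8/19) × (11/19) × (15/19) × (4/19) ≈ 0.00610946
german: (74/126) × (14/74) × (20/74) × (59/74) × (61/74) ≈ 0.0197367
P(german | x) = 0.0197367 / 0.03147771 ≈ 0.627

0.627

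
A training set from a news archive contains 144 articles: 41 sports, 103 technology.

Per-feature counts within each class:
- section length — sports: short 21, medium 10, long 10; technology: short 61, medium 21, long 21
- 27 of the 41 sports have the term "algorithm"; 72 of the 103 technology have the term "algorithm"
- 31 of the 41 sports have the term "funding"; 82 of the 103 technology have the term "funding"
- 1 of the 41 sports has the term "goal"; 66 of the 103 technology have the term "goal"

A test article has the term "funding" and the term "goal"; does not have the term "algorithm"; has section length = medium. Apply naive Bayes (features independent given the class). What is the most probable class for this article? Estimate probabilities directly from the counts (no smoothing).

technology

sports: (41/144) × (10/41) × (14/41) × (31/41) × (1/41) ≈ 0.000437296
technology: (103/144) × (21/103) × (31/103) × (82/103) × (66/103) ≈ 0.0223905
Highest score → technology.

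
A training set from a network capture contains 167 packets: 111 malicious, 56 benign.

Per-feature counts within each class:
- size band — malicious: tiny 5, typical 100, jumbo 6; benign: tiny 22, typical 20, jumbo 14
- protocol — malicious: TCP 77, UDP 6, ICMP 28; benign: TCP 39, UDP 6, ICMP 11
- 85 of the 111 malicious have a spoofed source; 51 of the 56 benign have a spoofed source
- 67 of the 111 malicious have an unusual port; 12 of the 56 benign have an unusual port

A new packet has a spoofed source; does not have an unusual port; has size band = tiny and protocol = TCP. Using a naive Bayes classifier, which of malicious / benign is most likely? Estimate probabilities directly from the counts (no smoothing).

benign

malicious: (111/167) × (5/111) × (77/111) × (85/111) × (44/111) ≈ 0.00630445
benign: (56/167) × (22/56) × (39/56) × (51/56) × (44/56) ≈ 0.0656492
Highest score → benign.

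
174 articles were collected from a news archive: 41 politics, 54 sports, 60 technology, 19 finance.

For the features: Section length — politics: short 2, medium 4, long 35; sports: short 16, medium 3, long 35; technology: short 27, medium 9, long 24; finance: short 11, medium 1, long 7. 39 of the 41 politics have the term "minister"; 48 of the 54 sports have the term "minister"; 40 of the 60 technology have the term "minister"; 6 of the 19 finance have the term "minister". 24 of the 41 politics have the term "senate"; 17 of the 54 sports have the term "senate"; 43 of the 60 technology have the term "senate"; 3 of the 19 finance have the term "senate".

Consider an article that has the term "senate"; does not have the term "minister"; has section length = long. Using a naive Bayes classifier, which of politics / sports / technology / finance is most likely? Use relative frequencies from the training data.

politics: (41/174) × (35/41) × (2/41) × (24/41) ≈ 0.00574371
sports: (54/174) × (35/54) × (6/54) × (17/54) ≈ 0.00703609
technology: (60/174) × (24/60) × (20/60) × (43/60) ≈ 0.0329502
finance: (19/174) × (7/19) × (13/19) × (3/19) ≈ 0.00434616
Highest score → technology.

technology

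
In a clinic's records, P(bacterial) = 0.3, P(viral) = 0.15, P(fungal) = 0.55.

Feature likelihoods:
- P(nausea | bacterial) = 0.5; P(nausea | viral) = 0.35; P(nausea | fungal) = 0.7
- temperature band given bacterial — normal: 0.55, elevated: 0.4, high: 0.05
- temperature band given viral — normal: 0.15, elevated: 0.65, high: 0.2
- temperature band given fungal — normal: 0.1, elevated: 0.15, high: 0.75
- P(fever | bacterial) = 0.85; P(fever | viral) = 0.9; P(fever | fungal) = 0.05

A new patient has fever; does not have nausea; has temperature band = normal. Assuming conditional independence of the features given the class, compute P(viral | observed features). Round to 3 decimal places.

bacterial: 0.3 × (1−0.5) × 0.55 × 0.85 = 0.070125
viral: 0.15 × (1−0.35) × 0.15 × 0.9 = 0.0131625
fungal: 0.55 × (1−0.7) × 0.1 × 0.05 = 0.000825
P(viral | x) = 0.0131625 / 0.0841125 ≈ 0.156

0.156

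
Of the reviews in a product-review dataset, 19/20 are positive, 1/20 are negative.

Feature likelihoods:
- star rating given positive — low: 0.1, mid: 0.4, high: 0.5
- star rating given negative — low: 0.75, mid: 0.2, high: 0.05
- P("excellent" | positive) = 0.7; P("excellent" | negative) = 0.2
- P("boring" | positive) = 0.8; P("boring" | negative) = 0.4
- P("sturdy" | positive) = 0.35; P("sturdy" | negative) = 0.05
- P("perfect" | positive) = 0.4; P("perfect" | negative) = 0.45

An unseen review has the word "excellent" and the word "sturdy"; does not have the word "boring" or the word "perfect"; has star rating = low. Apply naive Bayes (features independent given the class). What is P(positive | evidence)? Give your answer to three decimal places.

0.958

positive: 0.95 × 0.1 × 0.7 × (1−0.8) × 0.35 × (1−0.4) = 0.002793
negative: 0.05 × 0.75 × 0.2 × (1−0.4) × 0.05 × (1−0.45) = 0.00012375
P(positive | x) = 0.002793 / 0.00291675 ≈ 0.958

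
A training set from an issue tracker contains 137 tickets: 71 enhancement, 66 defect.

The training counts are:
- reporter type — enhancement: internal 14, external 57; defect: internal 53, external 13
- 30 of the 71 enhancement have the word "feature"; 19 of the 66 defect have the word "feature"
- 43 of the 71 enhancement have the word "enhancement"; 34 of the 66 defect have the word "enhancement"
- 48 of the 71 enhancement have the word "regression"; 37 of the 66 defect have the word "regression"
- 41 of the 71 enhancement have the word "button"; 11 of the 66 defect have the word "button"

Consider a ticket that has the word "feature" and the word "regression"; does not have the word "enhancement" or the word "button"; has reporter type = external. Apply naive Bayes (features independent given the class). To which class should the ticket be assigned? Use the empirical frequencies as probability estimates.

enhancement: (71/137) × (57/71) × (30/71) × (28/71) × (48/71) × (30/71) ≈ 0.0198044
defect: (66/137) × (13/66) × (19/66) × (32/66) × (37/66) × (55/66) ≈ 0.0061875
Highest score → enhancement.

enhancement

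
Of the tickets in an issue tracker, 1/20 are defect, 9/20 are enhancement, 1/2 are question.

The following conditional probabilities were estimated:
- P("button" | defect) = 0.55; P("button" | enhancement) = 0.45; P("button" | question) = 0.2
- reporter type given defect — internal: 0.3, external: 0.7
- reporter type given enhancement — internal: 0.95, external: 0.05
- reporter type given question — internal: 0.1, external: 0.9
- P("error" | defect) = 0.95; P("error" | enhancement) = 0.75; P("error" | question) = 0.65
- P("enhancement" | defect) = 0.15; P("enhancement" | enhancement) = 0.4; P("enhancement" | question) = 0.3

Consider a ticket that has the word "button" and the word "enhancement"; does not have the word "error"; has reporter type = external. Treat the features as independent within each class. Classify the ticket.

question

defect: 0.05 × 0.55 × 0.7 × (1−0.95) × 0.15 = 0.000144375
enhancement: 0.45 × 0.45 × 0.05 × (1−0.75) × 0.4 = 0.0010125
question: 0.5 × 0.2 × 0.9 × (1−0.65) × 0.3 = 0.00945
Highest score → question.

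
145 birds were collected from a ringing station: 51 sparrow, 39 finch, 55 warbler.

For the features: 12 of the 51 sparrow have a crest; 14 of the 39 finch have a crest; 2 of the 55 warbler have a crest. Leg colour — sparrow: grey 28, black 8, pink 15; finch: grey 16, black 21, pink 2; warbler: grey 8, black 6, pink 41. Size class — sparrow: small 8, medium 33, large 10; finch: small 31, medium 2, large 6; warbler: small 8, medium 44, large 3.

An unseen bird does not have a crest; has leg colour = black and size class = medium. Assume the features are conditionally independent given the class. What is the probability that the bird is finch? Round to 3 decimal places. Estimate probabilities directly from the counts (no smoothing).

sparrow: (51/145) × (39/51) × (8/51) × (33/51) ≈ 0.0272998
finch: (39/145) × (25/39) × (21/39) × (2/39) ≈ 0.00476093
warbler: (55/145) × (53/55) × (6/55) × (44/55) ≈ 0.0318997
P(finch | x) = 0.00476093 / 0.06396043 ≈ 0.074

0.074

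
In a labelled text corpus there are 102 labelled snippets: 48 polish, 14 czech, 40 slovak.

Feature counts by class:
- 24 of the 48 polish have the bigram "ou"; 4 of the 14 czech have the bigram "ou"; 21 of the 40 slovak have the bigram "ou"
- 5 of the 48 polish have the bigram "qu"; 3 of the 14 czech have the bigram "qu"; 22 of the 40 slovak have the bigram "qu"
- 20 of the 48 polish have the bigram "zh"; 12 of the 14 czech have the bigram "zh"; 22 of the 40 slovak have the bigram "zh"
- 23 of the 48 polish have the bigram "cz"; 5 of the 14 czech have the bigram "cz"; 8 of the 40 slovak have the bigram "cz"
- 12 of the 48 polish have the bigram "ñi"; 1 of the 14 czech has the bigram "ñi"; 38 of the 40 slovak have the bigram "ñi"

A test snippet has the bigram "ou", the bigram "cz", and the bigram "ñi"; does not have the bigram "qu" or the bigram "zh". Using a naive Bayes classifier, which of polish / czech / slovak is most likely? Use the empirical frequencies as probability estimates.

polish

polish: (48/102) × (24/48) × (43/48) × (28/48) × (23/48) × (12/48) ≈ 0.0147293
czech: (14/102) × (4/14) × (11/14) × (2/14) × (5/14) × (1/14) ≈ 0.00011229
slovak: (40/102) × (21/40) × (18/40) × (18/40) × (8/40) × (38/40) ≈ 0.00792132
Highest score → polish.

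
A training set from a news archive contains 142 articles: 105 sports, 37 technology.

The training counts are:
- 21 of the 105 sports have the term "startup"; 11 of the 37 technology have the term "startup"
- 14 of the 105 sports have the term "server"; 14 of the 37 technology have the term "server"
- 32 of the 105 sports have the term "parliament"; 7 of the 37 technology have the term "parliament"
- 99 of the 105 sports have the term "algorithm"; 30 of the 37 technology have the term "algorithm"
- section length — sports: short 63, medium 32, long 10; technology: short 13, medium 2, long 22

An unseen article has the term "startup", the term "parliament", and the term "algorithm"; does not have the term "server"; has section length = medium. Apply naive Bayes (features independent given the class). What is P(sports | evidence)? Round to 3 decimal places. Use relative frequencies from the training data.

0.966

sports: (105/142) × (21/105) × (91/105) × (32/105) × (99/105) × (32/105) ≈ 0.0112241
technology: (37/142) × (11/37) × (23/37) × (7/37) × (30/37) × (2/37) ≈ 0.000399277
P(sports | x) = 0.0112241 / 0.011623377 ≈ 0.966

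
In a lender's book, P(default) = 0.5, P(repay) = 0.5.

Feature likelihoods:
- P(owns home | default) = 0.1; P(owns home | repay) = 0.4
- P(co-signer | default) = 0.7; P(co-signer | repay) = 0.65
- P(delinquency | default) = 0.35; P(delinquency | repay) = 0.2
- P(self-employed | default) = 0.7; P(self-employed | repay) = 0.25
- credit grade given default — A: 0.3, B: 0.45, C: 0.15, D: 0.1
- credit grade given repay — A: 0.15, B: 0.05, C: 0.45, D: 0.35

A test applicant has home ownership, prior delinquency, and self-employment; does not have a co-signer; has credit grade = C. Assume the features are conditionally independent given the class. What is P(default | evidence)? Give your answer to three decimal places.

default: 0.5 × 0.1 × (1−0.7) × 0.35 × 0.7 × 0.15 = 0.00055125
repay: 0.5 × 0.4 × (1−0.65) × 0.2 × 0.25 × 0.45 = 0.001575
P(default | x) = 0.00055125 / 0.00212625 ≈ 0.259

0.259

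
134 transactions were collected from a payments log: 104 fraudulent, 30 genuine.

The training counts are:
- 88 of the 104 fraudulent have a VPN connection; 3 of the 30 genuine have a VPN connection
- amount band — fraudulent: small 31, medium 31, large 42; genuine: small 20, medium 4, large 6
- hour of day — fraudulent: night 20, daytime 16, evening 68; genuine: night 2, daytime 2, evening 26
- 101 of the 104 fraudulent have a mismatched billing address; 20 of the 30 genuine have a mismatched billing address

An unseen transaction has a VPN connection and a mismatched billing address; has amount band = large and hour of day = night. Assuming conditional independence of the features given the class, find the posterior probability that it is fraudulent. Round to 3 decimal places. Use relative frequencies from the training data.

0.996

fraudulent: (104/134) × (88/104) × (42/104) × (20/104) × (101/104) ≈ 0.0495312
genuine: (30/134) × (3/30) × (6/30) × (2/30) × (20/30) ≈ 0.000199005
P(fraudulent | x) = 0.0495312 / 0.049730205 ≈ 0.996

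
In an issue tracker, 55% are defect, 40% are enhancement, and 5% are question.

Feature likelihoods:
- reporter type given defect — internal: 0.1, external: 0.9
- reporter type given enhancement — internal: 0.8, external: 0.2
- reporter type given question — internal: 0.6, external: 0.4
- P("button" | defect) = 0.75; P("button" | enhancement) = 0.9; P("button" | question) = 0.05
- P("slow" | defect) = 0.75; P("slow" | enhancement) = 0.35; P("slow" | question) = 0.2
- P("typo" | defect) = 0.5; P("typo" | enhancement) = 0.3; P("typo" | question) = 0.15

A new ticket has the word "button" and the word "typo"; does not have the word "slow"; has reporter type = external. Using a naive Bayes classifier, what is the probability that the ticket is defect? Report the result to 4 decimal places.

defect: 0.55 × 0.9 × 0.75 × (1−0.75) × 0.5 = 0.04640625
enhancement: 0.4 × 0.2 × 0.9 × (1−0.35) × 0.3 = 0.01404
question: 0.05 × 0.4 × 0.05 × (1−0.2) × 0.15 = 0.00012
P(defect | x) = 0.04640625 / 0.06056625 ≈ 0.7662

0.7662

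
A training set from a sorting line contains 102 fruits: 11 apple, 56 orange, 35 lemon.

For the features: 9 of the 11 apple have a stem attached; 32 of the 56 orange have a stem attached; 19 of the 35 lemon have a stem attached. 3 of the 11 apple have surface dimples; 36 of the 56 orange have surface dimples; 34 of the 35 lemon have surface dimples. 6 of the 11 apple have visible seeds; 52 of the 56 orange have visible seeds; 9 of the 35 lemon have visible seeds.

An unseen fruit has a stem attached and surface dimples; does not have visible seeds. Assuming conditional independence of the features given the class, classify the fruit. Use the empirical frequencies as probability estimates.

apple: (11/102) × (9/11) × (3/11) × (5/11) ≈ 0.0109383
orange: (56/102) × (32/56) × (36/56) × (4/56) ≈ 0.0144058
lemon: (35/102) × (19/35) × (34/35) × (26/35) ≈ 0.134422
Highest score → lemon.

lemon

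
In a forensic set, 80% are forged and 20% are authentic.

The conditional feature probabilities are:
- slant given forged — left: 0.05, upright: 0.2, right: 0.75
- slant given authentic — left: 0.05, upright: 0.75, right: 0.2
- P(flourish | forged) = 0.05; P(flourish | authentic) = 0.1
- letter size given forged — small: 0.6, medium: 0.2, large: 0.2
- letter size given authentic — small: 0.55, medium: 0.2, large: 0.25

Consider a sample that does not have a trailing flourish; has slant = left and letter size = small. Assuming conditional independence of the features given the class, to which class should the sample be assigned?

forged

forged: 0.8 × 0.05 × (1−0.05) × 0.6 = 0.0228
authentic: 0.2 × 0.05 × (1−0.1) × 0.55 = 0.00495
Highest score → forged.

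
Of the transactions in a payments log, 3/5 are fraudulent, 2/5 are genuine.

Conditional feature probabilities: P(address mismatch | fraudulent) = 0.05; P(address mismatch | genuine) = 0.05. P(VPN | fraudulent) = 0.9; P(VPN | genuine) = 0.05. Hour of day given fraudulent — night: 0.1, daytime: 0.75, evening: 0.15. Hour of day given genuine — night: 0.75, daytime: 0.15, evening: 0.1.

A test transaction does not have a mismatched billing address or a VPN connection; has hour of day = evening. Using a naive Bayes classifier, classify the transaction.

genuine

fraudulent: 0.6 × (1−0.05) × (1−0.9) × 0.15 = 0.00855
genuine: 0.4 × (1−0.05) × (1−0.05) × 0.1 = 0.0361
Highest score → genuine.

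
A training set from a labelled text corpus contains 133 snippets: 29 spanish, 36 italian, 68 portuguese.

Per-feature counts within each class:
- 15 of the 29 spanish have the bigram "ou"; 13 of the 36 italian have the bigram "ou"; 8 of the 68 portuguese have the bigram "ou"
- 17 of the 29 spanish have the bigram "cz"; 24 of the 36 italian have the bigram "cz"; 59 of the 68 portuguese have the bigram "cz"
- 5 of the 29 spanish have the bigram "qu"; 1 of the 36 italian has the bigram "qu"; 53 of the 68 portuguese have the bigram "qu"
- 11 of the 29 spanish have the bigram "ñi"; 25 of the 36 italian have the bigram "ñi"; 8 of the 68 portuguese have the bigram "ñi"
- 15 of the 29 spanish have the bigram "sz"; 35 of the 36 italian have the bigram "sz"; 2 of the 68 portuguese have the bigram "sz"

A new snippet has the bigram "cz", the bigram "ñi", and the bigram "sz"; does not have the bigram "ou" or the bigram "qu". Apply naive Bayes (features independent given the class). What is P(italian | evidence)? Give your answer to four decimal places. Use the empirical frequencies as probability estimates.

spanish: (29/133) × (14/29) × (17/29) × (24/29) × (11/29) × (15/29) ≈ 0.0100191
italian: (36/133) × (23/36) × (24/36) × (35/36) × (25/36) × (35/36) ≈ 0.0756752
portuguese: (68/133) × (60/68) × (59/68) × (15/68) × (8/68) × (2/68) ≈ 0.000298763
P(italian | x) = 0.0756752 / 0.085993063 ≈ 0.8800

0.8800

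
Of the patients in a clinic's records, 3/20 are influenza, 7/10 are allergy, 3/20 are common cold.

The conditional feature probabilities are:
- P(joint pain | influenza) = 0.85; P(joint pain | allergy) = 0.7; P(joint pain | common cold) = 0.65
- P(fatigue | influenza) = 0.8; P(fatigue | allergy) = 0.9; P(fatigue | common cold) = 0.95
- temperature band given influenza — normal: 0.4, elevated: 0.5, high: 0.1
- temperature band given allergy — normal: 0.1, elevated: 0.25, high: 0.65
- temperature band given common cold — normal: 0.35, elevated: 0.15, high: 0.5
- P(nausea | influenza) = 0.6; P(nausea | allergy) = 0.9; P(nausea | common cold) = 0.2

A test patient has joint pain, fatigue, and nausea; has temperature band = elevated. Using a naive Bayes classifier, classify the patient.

allergy

influenza: 0.15 × 0.85 × 0.8 × 0.5 × 0.6 = 0.0306
allergy: 0.7 × 0.7 × 0.9 × 0.25 × 0.9 = 0.099225
common cold: 0.15 × 0.65 × 0.95 × 0.15 × 0.2 = 0.00277875
Highest score → allergy.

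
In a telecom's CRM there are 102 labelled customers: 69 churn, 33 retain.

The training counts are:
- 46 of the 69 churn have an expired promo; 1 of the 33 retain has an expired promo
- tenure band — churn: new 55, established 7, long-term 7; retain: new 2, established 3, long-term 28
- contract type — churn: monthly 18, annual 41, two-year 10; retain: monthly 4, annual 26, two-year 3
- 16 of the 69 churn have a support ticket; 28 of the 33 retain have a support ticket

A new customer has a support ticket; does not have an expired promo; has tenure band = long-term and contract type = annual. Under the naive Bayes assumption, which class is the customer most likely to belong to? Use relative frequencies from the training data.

retain

churn: (69/102) × (23/69) × (7/69) × (41/69) × (16/69) ≈ 0.00315197
retain: (33/102) × (32/33) × (28/33) × (26/33) × (28/33) ≈ 0.17795
Highest score → retain.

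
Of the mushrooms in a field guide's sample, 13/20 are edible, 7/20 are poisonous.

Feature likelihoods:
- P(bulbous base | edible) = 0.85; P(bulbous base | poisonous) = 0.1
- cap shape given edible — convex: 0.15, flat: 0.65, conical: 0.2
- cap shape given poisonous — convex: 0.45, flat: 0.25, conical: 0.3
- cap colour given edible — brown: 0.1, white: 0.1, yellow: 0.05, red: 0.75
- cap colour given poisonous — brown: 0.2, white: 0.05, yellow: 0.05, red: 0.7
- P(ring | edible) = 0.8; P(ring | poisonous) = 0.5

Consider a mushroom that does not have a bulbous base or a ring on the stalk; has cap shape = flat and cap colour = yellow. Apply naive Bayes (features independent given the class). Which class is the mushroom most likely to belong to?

edible: 0.65 × (1−0.85) × 0.65 × 0.05 × (1−0.8) = 0.00063375
poisonous: 0.35 × (1−0.1) × 0.25 × 0.05 × (1−0.5) = 0.00196875
Highest score → poisonous.

poisonous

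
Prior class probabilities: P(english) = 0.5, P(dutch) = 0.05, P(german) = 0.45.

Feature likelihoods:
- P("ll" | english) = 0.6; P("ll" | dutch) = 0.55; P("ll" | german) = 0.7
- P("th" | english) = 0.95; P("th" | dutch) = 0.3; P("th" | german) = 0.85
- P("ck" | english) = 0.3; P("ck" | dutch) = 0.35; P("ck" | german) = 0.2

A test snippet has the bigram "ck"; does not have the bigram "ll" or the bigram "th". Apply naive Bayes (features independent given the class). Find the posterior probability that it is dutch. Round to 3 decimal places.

english: 0.5 × (1−0.6) × (1−0.95) × 0.3 = 0.003
dutch: 0.05 × (1−0.55) × (1−0.3) × 0.35 = 0.0055125
german: 0.45 × (1−0.7) × (1−0.85) × 0.2 = 0.00405
P(dutch | x) = 0.0055125 / 0.0125625 ≈ 0.439

0.439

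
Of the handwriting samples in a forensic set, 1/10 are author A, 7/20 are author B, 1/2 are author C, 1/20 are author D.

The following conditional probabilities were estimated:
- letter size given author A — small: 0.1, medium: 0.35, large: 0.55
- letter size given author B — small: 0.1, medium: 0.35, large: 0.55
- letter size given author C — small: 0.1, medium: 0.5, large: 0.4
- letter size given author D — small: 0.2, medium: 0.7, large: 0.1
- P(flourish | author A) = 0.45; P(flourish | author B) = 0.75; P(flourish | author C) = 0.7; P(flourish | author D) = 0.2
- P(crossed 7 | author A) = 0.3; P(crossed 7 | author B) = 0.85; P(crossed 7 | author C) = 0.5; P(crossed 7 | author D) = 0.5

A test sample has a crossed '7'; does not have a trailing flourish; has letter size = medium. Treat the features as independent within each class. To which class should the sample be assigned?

author C

author A: 0.1 × 0.35 × (1−0.45) × 0.3 = 0.005775
author B: 0.35 × 0.35 × (1−0.75) × 0.85 = 0.02603125
author C: 0.5 × 0.5 × (1−0.7) × 0.5 = 0.0375
author D: 0.05 × 0.7 × (1−0.2) × 0.5 = 0.014
Highest score → author C.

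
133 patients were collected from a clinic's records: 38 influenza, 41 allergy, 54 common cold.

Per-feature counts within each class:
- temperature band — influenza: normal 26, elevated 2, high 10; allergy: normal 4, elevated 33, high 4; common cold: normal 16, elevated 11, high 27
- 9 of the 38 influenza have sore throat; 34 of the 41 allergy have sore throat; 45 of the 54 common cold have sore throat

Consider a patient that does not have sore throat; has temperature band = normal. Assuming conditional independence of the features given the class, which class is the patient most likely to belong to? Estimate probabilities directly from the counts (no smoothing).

influenza

influenza: (38/133) × (26/38) × (29/38) ≈ 0.149189
allergy: (41/133) × (4/41) × (7/41) ≈ 0.00513479
common cold: (54/133) × (16/54) × (9/54) ≈ 0.0200501
Highest score → influenza.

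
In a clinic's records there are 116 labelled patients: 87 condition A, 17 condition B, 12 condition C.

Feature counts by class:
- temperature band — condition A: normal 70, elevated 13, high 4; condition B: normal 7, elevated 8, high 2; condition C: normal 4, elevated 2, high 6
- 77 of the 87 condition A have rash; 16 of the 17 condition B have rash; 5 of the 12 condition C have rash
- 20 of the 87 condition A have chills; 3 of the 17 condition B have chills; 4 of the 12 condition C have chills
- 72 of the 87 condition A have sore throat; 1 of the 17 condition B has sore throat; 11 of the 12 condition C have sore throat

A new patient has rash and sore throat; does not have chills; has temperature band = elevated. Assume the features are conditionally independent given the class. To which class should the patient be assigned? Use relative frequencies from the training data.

condition A: (87/116) × (13/87) × (77/87) × (67/87) × (72/87) ≈ 0.0632158
condition B: (17/116) × (8/17) × (16/17) × (14/17) × (1/17) ≈ 0.00314437
condition C: (12/116) × (2/12) × (5/12) × (8/12) × (11/12) ≈ 0.00439017
Highest score → condition A.

condition A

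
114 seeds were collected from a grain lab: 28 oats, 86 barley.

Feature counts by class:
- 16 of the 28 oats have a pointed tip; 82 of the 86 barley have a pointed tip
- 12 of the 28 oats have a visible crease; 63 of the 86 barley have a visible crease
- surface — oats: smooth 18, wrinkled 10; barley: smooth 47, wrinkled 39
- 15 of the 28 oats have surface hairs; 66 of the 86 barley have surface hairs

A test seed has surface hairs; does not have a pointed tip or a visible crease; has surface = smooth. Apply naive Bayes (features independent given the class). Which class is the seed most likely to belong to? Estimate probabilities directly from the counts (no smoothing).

oats

oats: (28/114) × (12/28) × (16/28) × (18/28) × (15/28) ≈ 0.0207151
barley: (86/114) × (4/86) × (23/86) × (47/86) × (66/86) ≈ 0.00393577
Highest score → oats.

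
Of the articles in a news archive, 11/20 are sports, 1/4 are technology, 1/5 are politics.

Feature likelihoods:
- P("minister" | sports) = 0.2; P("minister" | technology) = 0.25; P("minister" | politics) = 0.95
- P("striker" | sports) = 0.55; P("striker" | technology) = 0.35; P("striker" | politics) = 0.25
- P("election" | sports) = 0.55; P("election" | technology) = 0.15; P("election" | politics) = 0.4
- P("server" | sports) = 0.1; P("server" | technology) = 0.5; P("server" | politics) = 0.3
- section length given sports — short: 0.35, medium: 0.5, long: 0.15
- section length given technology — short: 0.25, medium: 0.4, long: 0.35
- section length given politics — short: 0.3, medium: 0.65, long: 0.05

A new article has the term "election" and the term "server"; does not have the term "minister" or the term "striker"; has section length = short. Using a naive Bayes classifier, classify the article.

sports

sports: 0.55 × (1−0.2) × (1−0.55) × 0.55 × 0.1 × 0.35 = 0.0038115
technology: 0.25 × (1−0.25) × (1−0.35) × 0.15 × 0.5 × 0.25 = 0.00228515625
politics: 0.2 × (1−0.95) × (1−0.25) × 0.4 × 0.3 × 0.3 = 0.00027
Highest score → sports.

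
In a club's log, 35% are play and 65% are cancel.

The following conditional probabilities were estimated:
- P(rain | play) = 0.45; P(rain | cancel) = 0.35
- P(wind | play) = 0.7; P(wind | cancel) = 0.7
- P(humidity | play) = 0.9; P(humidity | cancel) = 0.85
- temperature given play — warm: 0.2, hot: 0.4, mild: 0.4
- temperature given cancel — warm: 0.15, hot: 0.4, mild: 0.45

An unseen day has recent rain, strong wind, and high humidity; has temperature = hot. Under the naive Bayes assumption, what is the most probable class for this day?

cancel

play: 0.35 × 0.45 × 0.7 × 0.9 × 0.4 = 0.03969
cancel: 0.65 × 0.35 × 0.7 × 0.85 × 0.4 = 0.054145
Highest score → cancel.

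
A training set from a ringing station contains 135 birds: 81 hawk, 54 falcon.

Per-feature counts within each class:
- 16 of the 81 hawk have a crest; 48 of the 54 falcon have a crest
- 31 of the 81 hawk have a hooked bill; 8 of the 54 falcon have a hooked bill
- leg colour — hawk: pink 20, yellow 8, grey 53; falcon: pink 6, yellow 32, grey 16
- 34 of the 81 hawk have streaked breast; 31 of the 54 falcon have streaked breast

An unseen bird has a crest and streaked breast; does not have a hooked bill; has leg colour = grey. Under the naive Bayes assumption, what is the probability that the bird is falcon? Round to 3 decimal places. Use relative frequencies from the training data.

hawk: (81/135) × (16/81) × (50/81) × (53/81) × (34/81) ≈ 0.0200935
falcon: (54/135) × (48/54) × (46/54) × (16/54) × (31/54) ≈ 0.0515188
P(falcon | x) = 0.0515188 / 0.0716123 ≈ 0.719

0.719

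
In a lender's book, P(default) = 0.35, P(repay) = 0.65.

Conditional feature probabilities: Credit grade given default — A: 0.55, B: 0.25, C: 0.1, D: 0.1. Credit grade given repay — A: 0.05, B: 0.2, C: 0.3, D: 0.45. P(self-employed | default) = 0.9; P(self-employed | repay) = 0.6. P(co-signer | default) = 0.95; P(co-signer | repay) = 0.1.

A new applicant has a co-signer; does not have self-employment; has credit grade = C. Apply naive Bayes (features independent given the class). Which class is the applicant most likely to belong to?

repay

default: 0.35 × 0.1 × (1−0.9) × 0.95 = 0.003325
repay: 0.65 × 0.3 × (1−0.6) × 0.1 = 0.0078
Highest score → repay.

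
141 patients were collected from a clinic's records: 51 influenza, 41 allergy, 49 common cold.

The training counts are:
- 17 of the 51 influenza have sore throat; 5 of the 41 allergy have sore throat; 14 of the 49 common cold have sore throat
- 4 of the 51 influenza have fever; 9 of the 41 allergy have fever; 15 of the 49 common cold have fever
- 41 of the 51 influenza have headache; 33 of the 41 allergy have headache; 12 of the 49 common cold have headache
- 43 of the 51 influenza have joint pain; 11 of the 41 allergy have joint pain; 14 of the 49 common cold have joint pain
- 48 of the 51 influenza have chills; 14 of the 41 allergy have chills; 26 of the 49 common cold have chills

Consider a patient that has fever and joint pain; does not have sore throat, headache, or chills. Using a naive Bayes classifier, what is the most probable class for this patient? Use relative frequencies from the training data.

influenza: (51/141) × (34/51) × (4/51) × (10/51) × (43/51) × (3/51) ≈ 0.00018392
allergy: (41/141) × (36/41) × (9/41) × (8/41) × (11/41) × (27/41) ≈ 0.00193213
common cold: (49/141) × (35/49) × (15/49) × (37/49) × (14/49) × (23/49) ≈ 0.00769509
Highest score → common cold.

common cold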